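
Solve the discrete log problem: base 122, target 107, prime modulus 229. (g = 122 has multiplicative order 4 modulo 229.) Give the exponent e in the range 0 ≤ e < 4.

3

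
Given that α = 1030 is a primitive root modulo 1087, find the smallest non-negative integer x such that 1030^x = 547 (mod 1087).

Baby-step giant-step with m = ceil(sqrt(1086)) = 33.
Baby table (1030^j mod 1087 for j=0..32):
  0:1  1:1030  2:1075  3:684  4:144  5:488  6:446  7:666
  8:83  9:704  10:91  11:248  12:1082  13:285  14:60  15:928
  16:367  17:821  18:1031  19:1018  20:672  21:828  22:632  23:934
  24:25  25:749  26:787  27:795  28:339  29:243  30:280  31:345
  32:988
Giant step factor: 1030^(-33) ≡ 925 (mod 1087).
Scan 547·925^i mod 1087 for i = 0, 1, …:
  i=0: 547   i=1: 520   i=2: 546   i=3: 682
  i=4: 390   i=5: 953   i=6: 1055   i=7: 836
  i=8: 443   i=9: 1063     …   i=29: 582
  i=30: 285
Match at i=30, j=13: x = 30·33 + 13 = 1003.

1003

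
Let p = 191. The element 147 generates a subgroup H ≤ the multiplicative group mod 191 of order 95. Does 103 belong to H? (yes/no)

103 ∈ ⟨147⟩ iff 103^95 ≡ 1 (mod 191), since |⟨147⟩| = 95.
103^95 mod 191 = 1.
Since 1 = 1, 103 lies in the subgroup.

yes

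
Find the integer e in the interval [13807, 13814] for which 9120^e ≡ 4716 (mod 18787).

13810

Compute 9120^13807 mod 18787 = 12501, then multiply by 9120 repeatedly:
  9120^13807=12501  9120^13808=9604  9120^13809=3486  9120^13810=4716
Found 4716 at exponent 13810.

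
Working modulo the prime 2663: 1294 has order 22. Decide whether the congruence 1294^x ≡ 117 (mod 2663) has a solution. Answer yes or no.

no

⟨1294⟩ has order 22; its elements mod 2663 are {1, 37, 56, 72, 142, 428, 473, 563, 591, 1140, 1294, 1369, 1523, 2072, 2100, 2190, 2235, 2521, 2591, 2607, 2626, 2662}.
117 is not in this set.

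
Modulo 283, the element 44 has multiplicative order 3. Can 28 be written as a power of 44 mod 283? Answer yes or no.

no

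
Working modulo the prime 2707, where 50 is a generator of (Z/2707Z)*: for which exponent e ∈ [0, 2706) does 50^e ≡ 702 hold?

2610

Baby-step giant-step with m = ceil(sqrt(2706)) = 53.
Baby table (50^j mod 2707 for j=0..52):
  0:1  1:50  2:2500  3:478  4:2244  5:1213  6:1096  7:660
  8:516  9:1437  10:1468  11:311  12:2015  13:591  14:2480  15:2185
  16:970  17:2481  18:2235  19:763  20:252  21:1772  22:1976  23:1348
  24:2432  25:2492  26:78  27:1193  28:96  29:2093  30:1784  31:2576
  32:1571  33:47  34:2350  35:1099  36:810  37:2602  38:164  39:79
  40:1243  41:2596  42:2571  43:1321  44:1082  45:2667  46:707  47:159
  48:2536  49:2278  50:206  51:2179  52:670
Giant step factor: 50^(-53) ≡ 1548 (mod 2707).
Scan 702·1548^i mod 2707 for i = 0, 1, …:
  i=0: 702   i=1: 1189   i=2: 2519   i=3: 1332
  i=4: 1909   i=5: 1795   i=6: 1278   i=7: 2234
  i=8: 1393   i=9: 1592     …   i=48: 2209
  i=49: 591
Match at i=49, j=13: e = 49·53 + 13 = 2610.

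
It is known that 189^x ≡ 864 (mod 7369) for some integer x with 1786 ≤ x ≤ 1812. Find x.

Compute 189^1786 mod 7369 = 564, then multiply by 189 repeatedly:
  189^1786=564  189^1787=3430  189^1788=7167  189^1789=6036  189^1790=5978
  189^1791=2385  189^1792=1256  189^1793=1576  189^1794=3104  189^1795=4505
  189^1796=4010  189^1797=6252  189^1798=2588  189^1799=2778  189^1800=1843
  189^1801=1984  189^1802=6526  189^1803=2791  189^1804=4300  189^1805=2110
  189^1806=864
Found 864 at exponent 1806.

1806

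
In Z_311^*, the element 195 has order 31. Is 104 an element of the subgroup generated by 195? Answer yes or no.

104 ∈ ⟨195⟩ iff 104^31 ≡ 1 (mod 311), since |⟨195⟩| = 31.
104^31 mod 311 = 6.
Since 6 ≠ 1, 104 does not lie in the subgroup.

no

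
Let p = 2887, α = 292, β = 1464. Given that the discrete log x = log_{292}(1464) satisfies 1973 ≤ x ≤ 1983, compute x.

1979

Compute 292^1973 mod 2887 = 1933, then multiply by 292 repeatedly:
  292^1973=1933  292^1974=1471  292^1975=2256  292^1976=516  292^1977=548
  292^1978=1231  292^1979=1464
Found 1464 at exponent 1979.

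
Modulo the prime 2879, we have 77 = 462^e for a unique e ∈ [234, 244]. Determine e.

Compute 462^234 mod 2879 = 193, then multiply by 462 repeatedly:
  462^234=193  462^235=2796  462^236=1960  462^237=1514  462^238=2750
  462^239=861  462^240=480  462^241=77
Found 77 at exponent 241.

241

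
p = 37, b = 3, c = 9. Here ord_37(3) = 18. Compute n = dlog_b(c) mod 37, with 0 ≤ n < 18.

Successive powers of 3 modulo 37:
  3^0=1  3^1=3  3^2=9
So 3^2 ≡ 9 (mod 37), giving n = 2.

2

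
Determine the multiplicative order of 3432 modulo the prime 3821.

The order of 3432 must divide p − 1 = 3820 = 2^2 · 5 · 191.
Divisors: 1, 2, 4, 5, 10, 20, 191, 382, 764, 955, 1910, 3820.
Check each in increasing order: 3432^1 ≡ 3432;  3432^2 ≡ 2302;  3432^4 ≡ 3298;  3432^5 ≡ 934;  3432^10 ≡ 1168;  3432^20 ≡ 127;  3432^191 ≡ 3542;  3432^382 ≡ 1421;  3432^764 ≡ 1753;  3432^955 ≡ 1.
Smallest exponent giving 1 is 955.

955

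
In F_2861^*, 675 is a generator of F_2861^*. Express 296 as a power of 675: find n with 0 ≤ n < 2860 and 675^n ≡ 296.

699

Baby-step giant-step with m = ceil(sqrt(2860)) = 54.
Baby table (675^j mod 2861 for j=0..53):
  0:1  1:675  2:726  3:819  4:652  5:2367  6:1287  7:1842
  8:1676  9:1205  10:851  11:2225  12:2711  13:1746  14:2679  15:173
  16:2335  17:2575  18:1498  19:1217  20:368  21:2354  22:1095  23:987
  24:2473  25:1312  26:1551  27:2660  28:1653  29:2846  30:1319  31:554
  32:2020  33:1664  34:1688  35:722  36:980  37:609  38:1952  39:1540
  40:957  41:2250  42:2420  43:2730  44:266  45:2168  46:1429  47:418
  48:1772  49:202  50:1883  51:741  52:2361  53:98
Giant step factor: 675^(-54) ≡ 2457 (mod 2861).
Scan 296·2457^i mod 2861 for i = 0, 1, …:
  i=0: 296   i=1: 578   i=2: 1090   i=3: 234
  i=4: 2738   i=5: 1055   i=6: 69   i=7: 734
  i=8: 1008   i=9: 1891   i=10: 2784   i=11: 2498
  i=12: 741
Match at i=12, j=51: n = 12·54 + 51 = 699.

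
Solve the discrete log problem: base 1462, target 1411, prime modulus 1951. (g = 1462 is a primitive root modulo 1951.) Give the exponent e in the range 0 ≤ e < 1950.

804

Baby-step giant-step with m = ceil(sqrt(1950)) = 45.
Baby table (1462^j mod 1951 for j=0..44):
  0:1  1:1462  2:1099  3:1065  4:132  5:1786  6:694  7:108
  8:1816  9:1632  10:1862  11:599  12:1690  13:814  14:1909  15:1028
  16:666  17:143  18:309  19:1077  20:117  21:1317  22:1768  23:1692
  24:1787  25:205  26:1207  27:930  28:1764  29:1697  30:1293  31:1798
  32:679  33:1590  34:939  35:1265  36:1833  37:1123  38:1035  39:1145
  40:32  41:1911  42:50  43:913  44:322
Giant step factor: 1462^(-45) ≡ 1253 (mod 1951).
Scan 1411·1253^i mod 1951 for i = 0, 1, …:
  i=0: 1411   i=1: 377   i=2: 239   i=3: 964
  i=4: 223   i=5: 426   i=6: 1155   i=7: 1524
  i=8: 1494   i=9: 973     …   i=16: 549
  i=17: 1145
Match at i=17, j=39: e = 17·45 + 39 = 804.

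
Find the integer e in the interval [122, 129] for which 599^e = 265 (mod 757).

Compute 599^122 mod 757 = 744, then multiply by 599 repeatedly:
  599^122=744  599^123=540  599^124=221  599^125=661  599^126=28
  599^127=118  599^128=281  599^129=265
Found 265 at exponent 129.

129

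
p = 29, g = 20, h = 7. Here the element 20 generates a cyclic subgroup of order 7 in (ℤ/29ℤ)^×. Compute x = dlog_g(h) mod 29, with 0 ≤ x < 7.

Successive powers of 20 modulo 29:
  20^0=1  20^1=20  20^2=23  20^3=25  20^4=7
So 20^4 ≡ 7 (mod 29), giving x = 4.

4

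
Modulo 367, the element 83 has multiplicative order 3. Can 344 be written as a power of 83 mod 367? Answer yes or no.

344 ∈ ⟨83⟩ iff 344^3 ≡ 1 (mod 367), since |⟨83⟩| = 3.
344^3 mod 367 = 311.
Since 311 ≠ 1, 344 does not lie in the subgroup.

no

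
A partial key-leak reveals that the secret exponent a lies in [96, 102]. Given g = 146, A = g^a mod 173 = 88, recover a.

Compute 146^96 mod 173 = 152, then multiply by 146 repeatedly:
  146^96=152  146^97=48  146^98=88
Found 88 at exponent 98.

98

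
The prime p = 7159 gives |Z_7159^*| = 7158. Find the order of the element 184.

7158

The order of 184 must divide p − 1 = 7158 = 2 · 3 · 1193.
Divisors: 1, 2, 3, 6, 1193, 2386, 3579, 7158.
Check each in increasing order: 184^1 ≡ 184;  184^2 ≡ 5220;  184^3 ≡ 1174;  184^6 ≡ 3748;  184^1193 ≡ 2881;  184^2386 ≡ 2880;  184^3579 ≡ 7158;  184^7158 ≡ 1.
Smallest exponent giving 1 is 7158.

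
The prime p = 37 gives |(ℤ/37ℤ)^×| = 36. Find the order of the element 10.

3

The order of 10 must divide p − 1 = 36 = 2^2 · 3^2.
Divisors: 1, 2, 3, 4, 6, 9, 12, 18, 36.
Check each in increasing order: 10^1 ≡ 10;  10^2 ≡ 26;  10^3 ≡ 1.
Smallest exponent giving 1 is 3.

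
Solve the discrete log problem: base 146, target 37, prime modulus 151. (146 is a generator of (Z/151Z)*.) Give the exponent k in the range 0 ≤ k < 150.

118

Baby-step giant-step with m = ceil(sqrt(150)) = 13.
Baby table (146^j mod 151 for j=0..12):
  0:1  1:146  2:25  3:26  4:21  5:46  6:72  7:93
  8:139  9:60  10:2  11:141  12:50
Giant step factor: 146^(-13) ≡ 61 (mod 151).
Scan 37·61^i mod 151 for i = 0, 1, …:
  i=0: 37   i=1: 143   i=2: 116   i=3: 130
  i=4: 78   i=5: 77   i=6: 16   i=7: 70
  i=8: 42   i=9: 146
Match at i=9, j=1: k = 9·13 + 1 = 118.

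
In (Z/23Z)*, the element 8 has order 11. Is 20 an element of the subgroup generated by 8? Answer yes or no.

⟨8⟩ has order 11; its elements mod 23 are {1, 2, 3, 4, 6, 8, 9, 12, 13, 16, 18}.
20 is not in this set.

no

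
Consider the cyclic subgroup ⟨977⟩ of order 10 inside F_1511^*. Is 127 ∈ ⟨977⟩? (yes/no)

no

⟨977⟩ has order 10; its elements mod 1511 are {1, 423, 534, 631, 743, 768, 880, 977, 1088, 1510}.
127 is not in this set.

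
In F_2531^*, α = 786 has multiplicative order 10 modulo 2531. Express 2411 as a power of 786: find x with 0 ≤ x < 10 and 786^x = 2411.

8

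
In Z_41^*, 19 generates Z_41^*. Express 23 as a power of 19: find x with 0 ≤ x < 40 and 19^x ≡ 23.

Successive powers of 19 modulo 41:
  19^0=1  19^1=19  19^2=33  19^3=12  19^4=23
So 19^4 ≡ 23 (mod 41), giving x = 4.

4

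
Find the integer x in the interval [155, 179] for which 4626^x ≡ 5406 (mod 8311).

173

Compute 4626^155 mod 8311 = 5206, then multiply by 4626 repeatedly:
  4626^155=5206  4626^156=5989  4626^157=4551  4626^158=1163  4626^159=2821
  4626^160=1676  4626^161=7324  4626^162=5188  4626^163=5831  4626^164=5011
  4626^165=1507  4626^166=6764  4626^167=7660  4626^168=5367  4626^169=2785
  4626^170=1360  4626^171=8244  4626^172=5876  4626^173=5406
Found 5406 at exponent 173.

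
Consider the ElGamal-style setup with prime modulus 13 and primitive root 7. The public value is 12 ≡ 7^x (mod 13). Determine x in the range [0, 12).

6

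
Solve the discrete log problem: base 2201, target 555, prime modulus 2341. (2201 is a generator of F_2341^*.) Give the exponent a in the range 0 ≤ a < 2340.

1496

Baby-step giant-step with m = ceil(sqrt(2340)) = 49.
Baby table (2201^j mod 2341 for j=0..48):
  0:1  1:2201  2:872  3:1993  4:1900  5:874  6:1713  7:1303
  8:178  9:831  10:710  11:1263  12:1096  13:1066  14:584  15:175
  16:1251  17:435  18:2307  19:78  20:785  21:127  22:948  23:717
  24:283  25:177  26:971  27:2179  28:1611  29:1537  30:192  31:1212
  32:1213  33:1073  34:1945  35:1597  36:1156  37:2030  38:1402  39:364
  40:542  41:1373  42:2083  43:1005  44:2101  45:826  46:1410  47:1585
  48:495
Giant step factor: 2201^(-49) ≡ 73 (mod 2341).
Scan 555·73^i mod 2341 for i = 0, 1, …:
  i=0: 555   i=1: 718   i=2: 912   i=3: 1028
  i=4: 132   i=5: 272   i=6: 1128   i=7: 409
  i=8: 1765   i=9: 90     …   i=29: 1745
  i=30: 971
Match at i=30, j=26: a = 30·49 + 26 = 1496.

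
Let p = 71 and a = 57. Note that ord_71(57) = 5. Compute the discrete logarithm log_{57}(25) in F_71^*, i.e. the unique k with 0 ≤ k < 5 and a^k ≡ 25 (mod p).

3

Successive powers of 57 modulo 71:
  57^0=1  57^1=57  57^2=54  57^3=25
So 57^3 ≡ 25 (mod 71), giving k = 3.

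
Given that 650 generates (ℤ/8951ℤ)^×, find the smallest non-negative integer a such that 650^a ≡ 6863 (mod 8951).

Baby-step giant-step with m = ceil(sqrt(8950)) = 95.
Baby table (650^j mod 8951 for j=0..94):
  0:1  1:650  2:1803  3:8320  4:1596  5:8035  6:4317  7:4387
  8:5132  9:6028  10:6613  11:1970  12:507  13:7314  14:1119  15:2319
  16:3582  17:1040  18:4675  19:4361  20:6134  21:3905  22:5117  23:5229
  24:6421  25:2484  26:3420  27:3152  28:7972  29:8122  30:7161  31:130
  32:3941  33:1664  34:7480  35:1607  36:6234  37:6248  38:6397  39:4786
  40:4903  41:394  42:5472  43:3253  44:2014  45:2254  46:6087  47:208
  48:935  49:8033  50:3017  51:781  52:6394  53:2836  54:8445  55:2287
  56:684  57:6001  58:6965  59:6995  60:8593  61:26  62:7949  63:2123
  64:1496  65:5692  66:3037  67:4830  68:6650  69:8118  70:4561  71:1869
  72:6465  73:4231  74:2193  75:2241  76:6588  77:3622  78:187  79:5187
  80:5974  81:7317  82:3069  83:7728  84:1689  85:5828  86:1927  87:8361
  88:1393  89:1399  90:5299  91:7166  92:3380  93:4005  94:7460
Giant step factor: 650^(-95) ≡ 3977 (mod 8951).
Scan 6863·3977^i mod 8951 for i = 0, 1, …:
  i=0: 6863   i=1: 2552   i=2: 7821   i=3: 8343
  i=4: 7705   i=5: 3512   i=6: 3664   i=7: 8451
  i=8: 7573   i=9: 6657     …   i=83: 4862
  i=84: 2014
Match at i=84, j=44: a = 84·95 + 44 = 8024.

8024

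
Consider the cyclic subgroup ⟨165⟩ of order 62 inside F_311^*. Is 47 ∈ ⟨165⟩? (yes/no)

yes

47 ∈ ⟨165⟩ iff 47^62 ≡ 1 (mod 311), since |⟨165⟩| = 62.
47^62 mod 311 = 1.
Since 1 = 1, 47 lies in the subgroup.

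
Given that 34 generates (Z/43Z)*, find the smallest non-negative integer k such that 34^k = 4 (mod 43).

6

Successive powers of 34 modulo 43:
  34^0=1  34^1=34  34^2=38  34^3=2  34^4=25  34^5=33
  34^6=4
So 34^6 ≡ 4 (mod 43), giving k = 6.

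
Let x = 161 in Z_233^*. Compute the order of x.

116

The order of 161 must divide p − 1 = 232 = 2^3 · 29.
Divisors: 1, 2, 4, 8, 29, 58, 116, 232.
Check each in increasing order: 161^1 ≡ 161;  161^2 ≡ 58;  161^4 ≡ 102;  161^8 ≡ 152;  161^29 ≡ 89;  161^58 ≡ 232;  161^116 ≡ 1.
Smallest exponent giving 1 is 116.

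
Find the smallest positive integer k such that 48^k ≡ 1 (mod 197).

196

The order of 48 must divide p − 1 = 196 = 2^2 · 7^2.
Divisors: 1, 2, 4, 7, 14, 28, 49, 98, 196.
Check each in increasing order: 48^1 ≡ 48;  48^2 ≡ 137;  48^4 ≡ 54;  48^7 ≡ 110;  48^14 ≡ 83;  48^28 ≡ 191;  48^49 ≡ 183;  48^98 ≡ 196;  48^196 ≡ 1.
Smallest exponent giving 1 is 196.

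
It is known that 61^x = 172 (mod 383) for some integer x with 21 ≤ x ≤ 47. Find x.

24

Compute 61^21 mod 383 = 354, then multiply by 61 repeatedly:
  61^21=354  61^22=146  61^23=97  61^24=172
Found 172 at exponent 24.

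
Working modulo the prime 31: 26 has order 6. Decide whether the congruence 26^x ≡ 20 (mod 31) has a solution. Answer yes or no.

⟨26⟩ has order 6; its elements mod 31 are {1, 5, 6, 25, 26, 30}.
20 is not in this set.

no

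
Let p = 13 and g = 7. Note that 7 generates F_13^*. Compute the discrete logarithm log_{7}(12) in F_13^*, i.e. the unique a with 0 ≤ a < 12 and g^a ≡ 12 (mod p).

6

Successive powers of 7 modulo 13:
  7^0=1  7^1=7  7^2=10  7^3=5  7^4=9  7^5=11
  7^6=12
So 7^6 ≡ 12 (mod 13), giving a = 6.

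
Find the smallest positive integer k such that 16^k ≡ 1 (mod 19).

9

The order of 16 must divide p − 1 = 18 = 2 · 3^2.
Divisors: 1, 2, 3, 6, 9, 18.
Check each in increasing order: 16^1 ≡ 16;  16^2 ≡ 9;  16^3 ≡ 11;  16^6 ≡ 7;  16^9 ≡ 1.
Smallest exponent giving 1 is 9.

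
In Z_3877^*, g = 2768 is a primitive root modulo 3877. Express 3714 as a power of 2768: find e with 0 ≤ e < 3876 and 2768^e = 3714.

2593

Baby-step giant-step with m = ceil(sqrt(3876)) = 63.
Baby table (2768^j mod 3877 for j=0..62):
  0:1  1:2768  2:872  3:2202  4:492  5:1029  6:2554  7:1701
  8:1690  9:2258  10:420  11:3337  12:1802  13:2114  14:1159  15:1833
  16:2628  17:1052  18:309  19:2372  20:1935  21:1943  22:825  23:47
  24:2155  25:2214  26:2692  27:3739  28:1839  29:3728  30:2407  31:1890
  32:1447  33:355  34:1759  35:3277  36:2433  37:195  38:857  39:3329
  40:2920  41:2892  42:2928  43:1774  44:2150  45:5  46:2209  47:483
  48:3256  49:2460  50:1268  51:1139  52:751  53:696  54:3536  55:2100
  56:1177  57:1256  58:2816  59:1918  60:1411  61:1509  62:1383
Giant step factor: 2768^(-63) ≡ 2941 (mod 3877).
Scan 3714·2941^i mod 3877 for i = 0, 1, …:
  i=0: 3714   i=1: 1365   i=2: 1770   i=3: 2636
  i=4: 2353   i=5: 3605   i=6: 2587   i=7: 1693
  i=8: 1045   i=9: 2761     …   i=40: 1441
  i=41: 420
Match at i=41, j=10: e = 41·63 + 10 = 2593.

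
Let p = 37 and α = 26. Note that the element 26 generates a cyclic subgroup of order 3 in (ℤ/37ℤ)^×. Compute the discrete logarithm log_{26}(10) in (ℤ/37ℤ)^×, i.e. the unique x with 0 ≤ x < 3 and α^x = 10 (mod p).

Successive powers of 26 modulo 37:
  26^0=1  26^1=26  26^2=10
So 26^2 ≡ 10 (mod 37), giving x = 2.

2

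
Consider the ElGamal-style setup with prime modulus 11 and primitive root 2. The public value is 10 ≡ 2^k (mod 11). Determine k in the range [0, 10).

5

Successive powers of 2 modulo 11:
  2^0=1  2^1=2  2^2=4  2^3=8  2^4=5  2^5=10
So 2^5 ≡ 10 (mod 11), giving k = 5.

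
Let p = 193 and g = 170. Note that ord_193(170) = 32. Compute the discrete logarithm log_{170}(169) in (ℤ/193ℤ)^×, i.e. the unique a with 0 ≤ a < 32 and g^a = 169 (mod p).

Successive powers of 170 modulo 193:
  170^0=1  170^1=170  170^2=143  170^3=185  170^4=184  170^5=14
  170^6=64  170^7=72  170^8=81  170^9=67  170^10=3  170^11=124
  170^12=43  170^13=169
So 170^13 ≡ 169 (mod 193), giving a = 13.

13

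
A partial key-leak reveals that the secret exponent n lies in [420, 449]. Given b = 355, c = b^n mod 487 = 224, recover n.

437

Compute 355^420 mod 487 = 271, then multiply by 355 repeatedly:
  355^420=271  355^421=266  355^422=439  355^423=5  355^424=314
  355^425=434  355^426=178  355^427=367  355^428=256  355^429=298
  355^430=111  355^431=445  355^432=187  355^433=153  355^434=258
  355^435=34  355^436=382  355^437=224
Found 224 at exponent 437.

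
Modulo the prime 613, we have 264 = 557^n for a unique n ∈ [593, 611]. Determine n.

608

Compute 557^593 mod 613 = 320, then multiply by 557 repeatedly:
  557^593=320  557^594=470  557^595=39  557^596=268  557^597=317
  557^598=25  557^599=439  557^600=549  557^601=519  557^602=360
  557^603=69  557^604=427  557^605=608  557^606=280  557^607=258
  557^608=264
Found 264 at exponent 608.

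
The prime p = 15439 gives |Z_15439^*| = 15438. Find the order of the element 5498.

7719

The order of 5498 must divide p − 1 = 15438 = 2 · 3 · 31 · 83.
Divisors: 1, 2, 3, 6, 31, 62, 83, 93, 166, 186, 249, 498, 2573, 5146, 7719, 15438.
Check each in increasing order: 5498^1 ≡ 5498;  5498^2 ≡ 13881;  5498^3 ≡ 2761;  5498^6 ≡ 11694;  5498^31 ≡ 4503;  5498^62 ≡ 5602;  5498^83 ≡ 11133;  5498^93 ≡ 13919;  5498^166 ≡ 14836;  5498^186 ≡ 9989;  5498^249 ≡ 2766;  5498^498 ≡ 8451;  5498^2573 ≡ 7495;  5498^5146 ≡ 7943;  5498^7719 ≡ 1.
Smallest exponent giving 1 is 7719.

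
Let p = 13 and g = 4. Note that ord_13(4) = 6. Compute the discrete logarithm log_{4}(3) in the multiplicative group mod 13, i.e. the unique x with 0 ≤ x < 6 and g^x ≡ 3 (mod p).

2

Successive powers of 4 modulo 13:
  4^0=1  4^1=4  4^2=3
So 4^2 ≡ 3 (mod 13), giving x = 2.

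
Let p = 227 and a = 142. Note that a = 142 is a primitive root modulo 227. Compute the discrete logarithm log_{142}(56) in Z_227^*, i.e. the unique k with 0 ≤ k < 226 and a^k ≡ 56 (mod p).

Baby-step giant-step with m = ceil(sqrt(226)) = 16.
Baby table (142^j mod 227 for j=0..15):
  0:1  1:142  2:188  3:137  4:159  5:105  6:155  7:218
  8:84  9:124  10:129  11:158  12:190  13:194  14:81  15:152
Giant step factor: 142^(-16) ≡ 12 (mod 227).
Scan 56·12^i mod 227 for i = 0, 1, …:
  i=0: 56   i=1: 218
Match at i=1, j=7: k = 1·16 + 7 = 23.

23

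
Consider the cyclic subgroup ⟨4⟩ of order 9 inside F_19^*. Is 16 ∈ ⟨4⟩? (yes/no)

yes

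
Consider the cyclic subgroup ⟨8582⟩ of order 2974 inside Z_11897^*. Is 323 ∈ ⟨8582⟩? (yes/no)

323 ∈ ⟨8582⟩ iff 323^2974 ≡ 1 (mod 11897), since |⟨8582⟩| = 2974.
323^2974 mod 11897 = 1.
Since 1 = 1, 323 lies in the subgroup.

yes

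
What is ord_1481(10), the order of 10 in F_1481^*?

The order of 10 must divide p − 1 = 1480 = 2^3 · 5 · 37.
Divisors: 1, 2, 4, 5, 8, 10, 20, 37, 40, 74, 148, 185, 296, 370, 740, 1480.
Check each in increasing order: 10^1 ≡ 10;  10^2 ≡ 100;  10^4 ≡ 1114;  10^5 ≡ 773;  10^8 ≡ 1399;  10^10 ≡ 686;  10^20 ≡ 1119;  10^37 ≡ 836;  10^40 ≡ 716;  10^74 ≡ 1345;  10^148 ≡ 724;  10^185 ≡ 1016;  10^296 ≡ 1383;  10^370 ≡ 1480;  10^740 ≡ 1.
Smallest exponent giving 1 is 740.

740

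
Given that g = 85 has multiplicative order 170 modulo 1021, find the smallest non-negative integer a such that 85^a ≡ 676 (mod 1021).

Baby-step giant-step with m = ceil(sqrt(170)) = 14.
Baby table (85^j mod 1021 for j=0..13):
  0:1  1:85  2:78  3:504  4:979  5:514  6:808  7:273
  8:743  9:874  10:778  11:786  12:445  13:48
Giant step factor: 85^(-14) ≡ 255 (mod 1021).
Scan 676·255^i mod 1021 for i = 0, 1, …:
  i=0: 676   i=1: 852   i=2: 808
Match at i=2, j=6: a = 2·14 + 6 = 34.

34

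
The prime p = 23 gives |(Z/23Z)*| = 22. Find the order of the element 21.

22

The order of 21 must divide p − 1 = 22 = 2 · 11.
Divisors: 1, 2, 11, 22.
Check each in increasing order: 21^1 ≡ 21;  21^2 ≡ 4;  21^11 ≡ 22;  21^22 ≡ 1.
Smallest exponent giving 1 is 22.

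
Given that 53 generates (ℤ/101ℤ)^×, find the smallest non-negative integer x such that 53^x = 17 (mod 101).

10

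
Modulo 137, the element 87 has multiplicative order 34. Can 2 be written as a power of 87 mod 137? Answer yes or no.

2 ∈ ⟨87⟩ iff 2^34 ≡ 1 (mod 137), since |⟨87⟩| = 34.
2^34 mod 137 = 136.
Since 136 ≠ 1, 2 does not lie in the subgroup.

no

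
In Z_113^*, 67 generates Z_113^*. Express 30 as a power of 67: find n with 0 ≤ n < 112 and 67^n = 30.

Baby-step giant-step with m = ceil(sqrt(112)) = 11.
Baby table (67^j mod 113 for j=0..10):
  0:1  1:67  2:82  3:70  4:57  5:90  6:41  7:35
  8:85  9:45  10:77
Giant step factor: 67^(-11) ≡ 84 (mod 113).
Scan 30·84^i mod 113 for i = 0, 1, …:
  i=0: 30   i=1: 34   i=2: 31   i=3: 5
  i=4: 81   i=5: 24   i=6: 95   i=7: 70
Match at i=7, j=3: n = 7·11 + 3 = 80.

80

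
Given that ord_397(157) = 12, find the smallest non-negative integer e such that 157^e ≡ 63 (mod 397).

9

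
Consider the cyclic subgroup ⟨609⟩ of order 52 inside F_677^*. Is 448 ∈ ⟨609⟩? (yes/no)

yes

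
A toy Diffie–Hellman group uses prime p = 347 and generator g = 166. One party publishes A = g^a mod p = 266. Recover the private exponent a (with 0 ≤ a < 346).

307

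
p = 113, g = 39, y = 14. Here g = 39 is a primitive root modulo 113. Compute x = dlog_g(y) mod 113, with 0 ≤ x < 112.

108

Baby-step giant-step with m = ceil(sqrt(112)) = 11.
Baby table (39^j mod 113 for j=0..10):
  0:1  1:39  2:52  3:107  4:105  5:27  6:36  7:48
  8:64  9:10  10:51
Giant step factor: 39^(-11) ≡ 5 (mod 113).
Scan 14·5^i mod 113 for i = 0, 1, …:
  i=0: 14   i=1: 70   i=2: 11   i=3: 55
  i=4: 49   i=5: 19   i=6: 95   i=7: 23
  i=8: 2   i=9: 10
Match at i=9, j=9: x = 9·11 + 9 = 108.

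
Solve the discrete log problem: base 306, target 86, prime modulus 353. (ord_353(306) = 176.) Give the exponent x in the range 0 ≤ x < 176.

97

Baby-step giant-step with m = ceil(sqrt(176)) = 14.
Baby table (306^j mod 353 for j=0..13):
  0:1  1:306  2:91  3:312  4:162  5:152  6:269  7:65
  8:122  9:267  10:159  11:293  12:349  13:188
Giant step factor: 306^(-14) ≡ 32 (mod 353).
Scan 86·32^i mod 353 for i = 0, 1, …:
  i=0: 86   i=1: 281   i=2: 167   i=3: 49
  i=4: 156   i=5: 50   i=6: 188
Match at i=6, j=13: x = 6·14 + 13 = 97.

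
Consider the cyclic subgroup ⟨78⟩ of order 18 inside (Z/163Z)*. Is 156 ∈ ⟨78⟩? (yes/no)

no

⟨78⟩ has order 18; its elements mod 163 are {1, 23, 30, 38, 40, 53, 58, 59, 78, 85, 104, 105, 110, 123, 125, 133, 140, 162}.
156 is not in this set.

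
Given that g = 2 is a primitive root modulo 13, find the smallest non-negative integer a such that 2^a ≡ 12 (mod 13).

6

Successive powers of 2 modulo 13:
  2^0=1  2^1=2  2^2=4  2^3=8  2^4=3  2^5=6
  2^6=12
So 2^6 ≡ 12 (mod 13), giving a = 6.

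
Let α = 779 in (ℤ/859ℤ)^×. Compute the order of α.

The order of 779 must divide p − 1 = 858 = 2 · 3 · 11 · 13.
Divisors: 1, 2, 3, 6, 11, 13, 22, 26, 33, 39, 66, 78, 143, 286, 429, 858.
Check each in increasing order: 779^1 ≡ 779;  779^2 ≡ 387;  779^3 ≡ 823;  779^6 ≡ 437;  779^11 ≡ 308;  779^13 ≡ 654;  779^22 ≡ 374;  779^26 ≡ 793;  779^33 ≡ 86;  779^39 ≡ 645;  779^66 ≡ 524;  779^78 ≡ 269;  779^143 ≡ 858;  779^286 ≡ 1.
Smallest exponent giving 1 is 286.

286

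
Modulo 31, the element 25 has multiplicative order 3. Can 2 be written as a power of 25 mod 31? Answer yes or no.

no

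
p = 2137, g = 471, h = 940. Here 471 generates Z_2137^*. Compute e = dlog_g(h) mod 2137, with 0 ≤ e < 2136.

Baby-step giant-step with m = ceil(sqrt(2136)) = 47.
Baby table (471^j mod 2137 for j=0..46):
  0:1  1:471  2:1730  3:633  4:1100  5:946  6:1070  7:1775
  8:458  9:2018  10:1650  11:1419  12:1605  13:1594  14:687  15:890
  16:338  17:1060  18:1339  19:254  20:2099  21:1335  22:507  23:1590
  24:940  25:381  26:2080  27:934  28:1829  29:248  30:1410  31:1640
  32:983  33:1401  34:1675  35:372  36:2115  37:323  38:406  39:1033
  40:1444  41:558  42:2104  43:1553  44:609  45:481  46:29
Giant step factor: 471^(-47) ≡ 120 (mod 2137).
Scan 940·120^i mod 2137 for i = 0, 1, …:
  i=0: 940
Match at i=0, j=24: e = 0·47 + 24 = 24.

24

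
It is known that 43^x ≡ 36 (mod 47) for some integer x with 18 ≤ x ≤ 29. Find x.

20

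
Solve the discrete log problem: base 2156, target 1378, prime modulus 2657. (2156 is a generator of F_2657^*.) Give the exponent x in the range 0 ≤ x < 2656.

2047

Baby-step giant-step with m = ceil(sqrt(2656)) = 52.
Baby table (2156^j mod 2657 for j=0..51):
  0:1  1:2156  2:1243  3:1652  4:1332  5:2232  6:365  7:468
  8:2005  9:2498  10:2606  11:1638  12:375  13:772  14:1150  15:419
  16:2641  17:45  18:1368  19:138  20:2601  21:1486  22:2131  23:483
  24:2461  25:2544  26:816  27:362  28:1971  29:933  30:199  31:1267
  32:256  33:1937  34:2025  35:449  36:896  37:137  38:445  39:243
  40:479  41:1808  42:229  43:2179  44:348  45:1014  46:2130  47:984
  48:1218  49:892  50:2141  51:787
Giant step factor: 2156^(-52) ≡ 1216 (mod 2657).
Scan 1378·1216^i mod 2657 for i = 0, 1, …:
  i=0: 1378   i=1: 1738   i=2: 1093   i=3: 588
  i=4: 275   i=5: 2275   i=6: 463   i=7: 2381
  i=8: 1823   i=9: 830     …   i=38: 1097
  i=39: 138
Match at i=39, j=19: x = 39·52 + 19 = 2047.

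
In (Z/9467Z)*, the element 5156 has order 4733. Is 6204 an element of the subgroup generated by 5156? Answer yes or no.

yes

6204 ∈ ⟨5156⟩ iff 6204^4733 ≡ 1 (mod 9467), since |⟨5156⟩| = 4733.
6204^4733 mod 9467 = 1.
Since 1 = 1, 6204 lies in the subgroup.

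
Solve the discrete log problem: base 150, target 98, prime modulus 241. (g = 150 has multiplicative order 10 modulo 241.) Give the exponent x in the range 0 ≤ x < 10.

Successive powers of 150 modulo 241:
  150^0=1  150^1=150  150^2=87  150^3=36  150^4=98
So 150^4 ≡ 98 (mod 241), giving x = 4.

4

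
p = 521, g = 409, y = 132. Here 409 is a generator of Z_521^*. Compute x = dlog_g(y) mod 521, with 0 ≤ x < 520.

Baby-step giant-step with m = ceil(sqrt(520)) = 23.
Baby table (409^j mod 521 for j=0..22):
  0:1  1:409  2:40  3:209  4:37  5:24  6:438  7:439
  8:327  9:367  10:55  11:92  12:116  13:33  14:472  15:278
  16:124  17:179  18:271  19:387  20:420  21:371  22:128
Giant step factor: 409^(-23) ≡ 337 (mod 521).
Scan 132·337^i mod 521 for i = 0, 1, …:
  i=0: 132   i=1: 199   i=2: 375   i=3: 293
  i=4: 272   i=5: 489   i=6: 157   i=7: 288
  i=8: 150   i=9: 13     …   i=19: 317
  i=20: 24
Match at i=20, j=5: x = 20·23 + 5 = 465.

465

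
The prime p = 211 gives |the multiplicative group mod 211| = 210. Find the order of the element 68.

70

The order of 68 must divide p − 1 = 210 = 2 · 3 · 5 · 7.
Divisors: 1, 2, 3, 5, 6, 7, 10, 14, 15, 21, 30, 35, 42, 70, 105, 210.
Check each in increasing order: 68^1 ≡ 68;  68^2 ≡ 193;  68^3 ≡ 42;  68^5 ≡ 88;  68^6 ≡ 76;  68^7 ≡ 104;  68^10 ≡ 148;  68^14 ≡ 55;  68^15 ≡ 153;  68^21 ≡ 23;  68^30 ≡ 199;  68^35 ≡ 210;  68^42 ≡ 107;  68^70 ≡ 1.
Smallest exponent giving 1 is 70.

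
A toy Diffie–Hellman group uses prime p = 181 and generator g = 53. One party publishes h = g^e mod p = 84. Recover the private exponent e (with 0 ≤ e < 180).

49

Baby-step giant-step with m = ceil(sqrt(180)) = 14.
Baby table (53^j mod 181 for j=0..13):
  0:1  1:53  2:94  3:95  4:148  5:61  6:156  7:123
  8:3  9:159  10:101  11:104  12:82  13:2
Giant step factor: 53^(-14) ≡ 111 (mod 181).
Scan 84·111^i mod 181 for i = 0, 1, …:
  i=0: 84   i=1: 93   i=2: 6   i=3: 123
Match at i=3, j=7: e = 3·14 + 7 = 49.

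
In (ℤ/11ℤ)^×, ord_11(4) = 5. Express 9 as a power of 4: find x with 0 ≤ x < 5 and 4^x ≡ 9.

3

Successive powers of 4 modulo 11:
  4^0=1  4^1=4  4^2=5  4^3=9
So 4^3 ≡ 9 (mod 11), giving x = 3.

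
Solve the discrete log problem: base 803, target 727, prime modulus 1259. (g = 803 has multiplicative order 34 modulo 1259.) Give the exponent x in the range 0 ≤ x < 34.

Successive powers of 803 modulo 1259:
  803^0=1  803^1=803  803^2=201  803^3=251  803^4=113  803^5=91
  803^6=51  803^7=665  803^8=179  803^9=211  803^10=727
So 803^10 ≡ 727 (mod 1259), giving x = 10.

10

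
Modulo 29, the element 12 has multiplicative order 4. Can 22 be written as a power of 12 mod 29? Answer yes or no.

no

22 ∈ ⟨12⟩ iff 22^4 ≡ 1 (mod 29), since |⟨12⟩| = 4.
22^4 mod 29 = 23.
Since 23 ≠ 1, 22 does not lie in the subgroup.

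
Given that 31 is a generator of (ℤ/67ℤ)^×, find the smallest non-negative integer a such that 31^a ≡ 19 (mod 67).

Baby-step giant-step with m = ceil(sqrt(66)) = 9.
Baby table (31^j mod 67 for j=0..8):
  0:1  1:31  2:23  3:43  4:60  5:51  6:40  7:34
  8:49
Giant step factor: 31^(-9) ≡ 3 (mod 67).
Scan 19·3^i mod 67 for i = 0, 1, …:
  i=0: 19   i=1: 57   i=2: 37   i=3: 44
  i=4: 65   i=5: 61   i=6: 49
Match at i=6, j=8: a = 6·9 + 8 = 62.

62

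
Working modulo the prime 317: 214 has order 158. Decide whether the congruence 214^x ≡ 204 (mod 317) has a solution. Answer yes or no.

204 ∈ ⟨214⟩ iff 204^158 ≡ 1 (mod 317), since |⟨214⟩| = 158.
204^158 mod 317 = 1.
Since 1 = 1, 204 lies in the subgroup.

yes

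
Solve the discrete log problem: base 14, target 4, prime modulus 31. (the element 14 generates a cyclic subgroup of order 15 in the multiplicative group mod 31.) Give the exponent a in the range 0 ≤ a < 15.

Successive powers of 14 modulo 31:
  14^0=1  14^1=14  14^2=10  14^3=16  14^4=7  14^5=5
  14^6=8  14^7=19  14^8=18  14^9=4
So 14^9 ≡ 4 (mod 31), giving a = 9.

9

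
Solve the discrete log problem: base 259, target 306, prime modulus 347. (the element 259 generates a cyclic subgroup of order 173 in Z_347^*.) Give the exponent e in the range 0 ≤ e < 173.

171

Baby-step giant-step with m = ceil(sqrt(173)) = 14.
Baby table (259^j mod 347 for j=0..13):
  0:1  1:259  2:110  3:36  4:302  5:143  6:255  7:115
  8:290  9:158  10:323  11:30  12:136  13:177
Giant step factor: 259^(-14) ≡ 89 (mod 347).
Scan 306·89^i mod 347 for i = 0, 1, …:
  i=0: 306   i=1: 168   i=2: 31   i=3: 330
  i=4: 222   i=5: 326   i=6: 213   i=7: 219
  i=8: 59   i=9: 46   i=10: 277   i=11: 16
  i=12: 36
Match at i=12, j=3: e = 12·14 + 3 = 171.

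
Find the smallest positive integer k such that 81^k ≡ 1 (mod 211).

105

The order of 81 must divide p − 1 = 210 = 2 · 3 · 5 · 7.
Divisors: 1, 2, 3, 5, 6, 7, 10, 14, 15, 21, 30, 35, 42, 70, 105, 210.
Check each in increasing order: 81^1 ≡ 81;  81^2 ≡ 20;  81^3 ≡ 143;  81^5 ≡ 117;  81^6 ≡ 193;  81^7 ≡ 19;  81^10 ≡ 185;  81^14 ≡ 150;  81^15 ≡ 123;  81^21 ≡ 107;  81^30 ≡ 148;  81^35 ≡ 14;  81^42 ≡ 55;  81^70 ≡ 196;  81^105 ≡ 1.
Smallest exponent giving 1 is 105.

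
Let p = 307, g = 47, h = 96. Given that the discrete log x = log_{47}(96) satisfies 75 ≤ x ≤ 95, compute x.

84

Compute 47^75 mod 307 = 206, then multiply by 47 repeatedly:
  47^75=206  47^76=165  47^77=80  47^78=76  47^79=195
  47^80=262  47^81=34  47^82=63  47^83=198  47^84=96
Found 96 at exponent 84.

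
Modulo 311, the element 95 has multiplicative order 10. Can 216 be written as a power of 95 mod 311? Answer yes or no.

yes

⟨95⟩ has order 10; its elements mod 311 are {1, 6, 36, 52, 95, 216, 259, 275, 305, 310}.
216 is in this set.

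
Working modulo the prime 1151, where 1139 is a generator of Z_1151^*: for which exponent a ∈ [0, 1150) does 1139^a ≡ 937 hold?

600

Baby-step giant-step with m = ceil(sqrt(1150)) = 34.
Baby table (1139^j mod 1151 for j=0..33):
  0:1  1:1139  2:144  3:574  4:18  5:935  6:290  7:1124
  8:324  9:716  10:616  11:665  12:77  13:227  14:729  15:460
  16:235  17:633  18:461  19:223  20:777  21:1035  22:241  23:561
  24:174  25:214  26:885  27:890  28:830  29:399  30:967  31:1057
  32:1128  33:276
Giant step factor: 1139^(-34) ≡ 400 (mod 1151).
Scan 937·400^i mod 1151 for i = 0, 1, …:
  i=0: 937   i=1: 725   i=2: 1099   i=3: 1069
  i=4: 579   i=5: 249   i=6: 614   i=7: 437
  i=8: 999   i=9: 203     …   i=16: 602
  i=17: 241
Match at i=17, j=22: a = 17·34 + 22 = 600.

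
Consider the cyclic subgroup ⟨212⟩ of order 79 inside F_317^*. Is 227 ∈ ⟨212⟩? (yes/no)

yes

227 ∈ ⟨212⟩ iff 227^79 ≡ 1 (mod 317), since |⟨212⟩| = 79.
227^79 mod 317 = 1.
Since 1 = 1, 227 lies in the subgroup.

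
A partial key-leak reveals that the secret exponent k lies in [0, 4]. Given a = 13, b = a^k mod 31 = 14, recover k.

Compute 13^0 mod 31 = 1, then multiply by 13 repeatedly:
  13^0=1  13^1=13  13^2=14
Found 14 at exponent 2.

2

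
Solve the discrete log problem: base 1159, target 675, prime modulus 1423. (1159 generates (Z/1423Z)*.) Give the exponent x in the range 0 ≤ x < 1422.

309

Baby-step giant-step with m = ceil(sqrt(1422)) = 38.
Baby table (1159^j mod 1423 for j=0..37):
  0:1  1:1159  2:1392  3:1069  4:961  5:1013  6:92  7:1326
  8:1417  9:161  10:186  11:701  12:1349  13:1037  14:871  15:582
  16:36  17:457  18:307  19:63  20:444  21:893  22:466  23:777
  24:1207  25:104  26:1004  27:1045  28:182  29:334  30:50  31:1030
  32:1296  33:799  34:1091  35:845  36:331  37:842
Giant step factor: 1159^(-38) ≡ 887 (mod 1423).
Scan 675·887^i mod 1423 for i = 0, 1, …:
  i=0: 675   i=1: 1065   i=2: 1206   i=3: 1049
  i=4: 1244   i=5: 603   i=6: 1236   i=7: 622
  i=8: 1013
Match at i=8, j=5: x = 8·38 + 5 = 309.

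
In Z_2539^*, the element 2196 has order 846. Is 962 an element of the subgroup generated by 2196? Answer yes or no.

no

962 ∈ ⟨2196⟩ iff 962^846 ≡ 1 (mod 2539), since |⟨2196⟩| = 846.
962^846 mod 2539 = 306.
Since 306 ≠ 1, 962 does not lie in the subgroup.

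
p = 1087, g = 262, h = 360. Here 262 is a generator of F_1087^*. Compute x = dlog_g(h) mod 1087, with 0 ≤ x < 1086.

287

Baby-step giant-step with m = ceil(sqrt(1086)) = 33.
Baby table (262^j mod 1087 for j=0..32):
  0:1  1:262  2:163  3:313  4:481  5:1017  6:139  7:547
  8:917  9:27  10:552  11:53  12:842  13:1030  14:284  15:492
  16:638  17:845  18:729  19:773  20:344  21:994  22:635  23:59
  24:240  25:921  26:1075  27:117  28:218  29:592  30:750  31:840
  32:506
Giant step factor: 262^(-33) ≡ 647 (mod 1087).
Scan 360·647^i mod 1087 for i = 0, 1, …:
  i=0: 360   i=1: 302   i=2: 821   i=3: 731
  i=4: 112   i=5: 722   i=6: 811   i=7: 783
  i=8: 59
Match at i=8, j=23: x = 8·33 + 23 = 287.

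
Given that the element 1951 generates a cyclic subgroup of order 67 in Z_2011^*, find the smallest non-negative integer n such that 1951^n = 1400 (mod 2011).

9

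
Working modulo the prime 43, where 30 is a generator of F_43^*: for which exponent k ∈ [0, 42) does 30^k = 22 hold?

9

Successive powers of 30 modulo 43:
  30^0=1  30^1=30  30^2=40  30^3=39  30^4=9  30^5=12
  30^6=16  30^7=7  30^8=38  30^9=22
So 30^9 ≡ 22 (mod 43), giving k = 9.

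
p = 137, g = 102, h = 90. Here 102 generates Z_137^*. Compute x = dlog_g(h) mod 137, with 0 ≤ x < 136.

135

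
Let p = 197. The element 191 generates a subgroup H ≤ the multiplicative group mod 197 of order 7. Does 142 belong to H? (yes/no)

142 ∈ ⟨191⟩ iff 142^7 ≡ 1 (mod 197), since |⟨191⟩| = 7.
142^7 mod 197 = 114.
Since 114 ≠ 1, 142 does not lie in the subgroup.

no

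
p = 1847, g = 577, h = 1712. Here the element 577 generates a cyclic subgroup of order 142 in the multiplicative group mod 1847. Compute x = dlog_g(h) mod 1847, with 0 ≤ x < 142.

126

Baby-step giant-step with m = ceil(sqrt(142)) = 12.
Baby table (577^j mod 1847 for j=0..11):
  0:1  1:577  2:469  3:951  4:168  5:892  6:1218  7:926
  8:519  9:249  10:1454  11:420
Giant step factor: 577^(-12) ≡ 1331 (mod 1847).
Scan 1712·1331^i mod 1847 for i = 0, 1, …:
  i=0: 1712   i=1: 1321   i=2: 1754   i=3: 1813
  i=4: 921   i=5: 1290   i=6: 1127   i=7: 273
  i=8: 1351   i=9: 1050   i=10: 1218
Match at i=10, j=6: x = 10·12 + 6 = 126.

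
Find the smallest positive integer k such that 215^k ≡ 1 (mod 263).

262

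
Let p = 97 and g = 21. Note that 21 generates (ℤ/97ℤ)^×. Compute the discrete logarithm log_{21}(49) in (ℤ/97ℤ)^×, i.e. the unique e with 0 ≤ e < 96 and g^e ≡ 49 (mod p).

Baby-step giant-step with m = ceil(sqrt(96)) = 10.
Baby table (21^j mod 97 for j=0..9):
  0:1  1:21  2:53  3:46  4:93  5:13  6:79  7:10
  8:16  9:45
Giant step factor: 21^(-10) ≡ 31 (mod 97).
Scan 49·31^i mod 97 for i = 0, 1, …:
  i=0: 49   i=1: 64   i=2: 44   i=3: 6
  i=4: 89   i=5: 43   i=6: 72   i=7: 1
Match at i=7, j=0: e = 7·10 + 0 = 70.

70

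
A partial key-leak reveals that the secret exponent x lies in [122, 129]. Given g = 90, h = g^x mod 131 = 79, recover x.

Compute 90^122 mod 131 = 117, then multiply by 90 repeatedly:
  90^122=117  90^123=50  90^124=46  90^125=79
Found 79 at exponent 125.

125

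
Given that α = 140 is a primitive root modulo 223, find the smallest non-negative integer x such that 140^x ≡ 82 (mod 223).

72

Baby-step giant-step with m = ceil(sqrt(222)) = 15.
Baby table (140^j mod 223 for j=0..14):
  0:1  1:140  2:199  3:208  4:130  5:137  6:2  7:57
  8:175  9:193  10:37  11:51  12:4  13:114  14:127
Giant step factor: 140^(-15) ≡ 26 (mod 223).
Scan 82·26^i mod 223 for i = 0, 1, …:
  i=0: 82   i=1: 125   i=2: 128   i=3: 206
  i=4: 4
Match at i=4, j=12: x = 4·15 + 12 = 72.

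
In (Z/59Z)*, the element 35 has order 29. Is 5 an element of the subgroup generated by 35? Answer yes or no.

yes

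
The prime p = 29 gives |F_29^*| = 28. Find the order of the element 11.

The order of 11 must divide p − 1 = 28 = 2^2 · 7.
Divisors: 1, 2, 4, 7, 14, 28.
Check each in increasing order: 11^1 ≡ 11;  11^2 ≡ 5;  11^4 ≡ 25;  11^7 ≡ 12;  11^14 ≡ 28;  11^28 ≡ 1.
Smallest exponent giving 1 is 28.

28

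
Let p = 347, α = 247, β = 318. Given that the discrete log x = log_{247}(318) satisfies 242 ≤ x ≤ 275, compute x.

253

Compute 247^242 mod 347 = 9, then multiply by 247 repeatedly:
  247^242=9  247^243=141  247^244=127  247^245=139  247^246=327
  247^247=265  247^248=219  247^249=308  247^250=83  247^251=28
  247^252=323  247^253=318
Found 318 at exponent 253.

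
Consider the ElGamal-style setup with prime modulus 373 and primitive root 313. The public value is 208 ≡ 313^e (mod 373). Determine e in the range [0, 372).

Baby-step giant-step with m = ceil(sqrt(372)) = 20.
Baby table (313^j mod 373 for j=0..19):
  0:1  1:313  2:243  3:340  4:115  5:187  6:343  7:308
  8:170  9:244  10:280  11:358  12:154  13:85  14:122  15:140
  16:179  17:77  18:229  19:61
Giant step factor: 313^(-20) ≡ 16 (mod 373).
Scan 208·16^i mod 373 for i = 0, 1, …:
  i=0: 208   i=1: 344   i=2: 282   i=3: 36
  i=4: 203   i=5: 264   i=6: 121   i=7: 71
  i=8: 17   i=9: 272   i=10: 249   i=11: 254
  i=12: 334   i=13: 122
Match at i=13, j=14: e = 13·20 + 14 = 274.

274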